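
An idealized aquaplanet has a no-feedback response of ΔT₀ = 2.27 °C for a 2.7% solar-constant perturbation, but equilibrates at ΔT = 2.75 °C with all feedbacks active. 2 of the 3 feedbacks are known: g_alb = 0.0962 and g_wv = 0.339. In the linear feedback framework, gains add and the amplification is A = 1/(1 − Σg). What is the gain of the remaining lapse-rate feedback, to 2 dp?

-0.26

Amplification A = ΔT/ΔT₀ = 2.75/2.27 = 1.211.
Total gain g = 1 − 1/A = 1 − 1/1.211 = 0.1742.
Known gains sum to 0.0962 + 0.339 = 0.4352.
g_lr = 0.1742 − 0.4352 = -0.26.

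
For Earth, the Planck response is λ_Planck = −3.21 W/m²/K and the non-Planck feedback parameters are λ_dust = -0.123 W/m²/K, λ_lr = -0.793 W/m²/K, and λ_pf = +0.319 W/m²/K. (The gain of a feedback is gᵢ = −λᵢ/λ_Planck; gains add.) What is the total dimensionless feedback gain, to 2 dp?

Convert to gains: g_dust = -0.123/3.21 = -0.03832; g_lr = -0.793/3.21 = -0.247; g_pf = 0.319/3.21 = 0.09938.
Total gain g = -0.18594.

-0.19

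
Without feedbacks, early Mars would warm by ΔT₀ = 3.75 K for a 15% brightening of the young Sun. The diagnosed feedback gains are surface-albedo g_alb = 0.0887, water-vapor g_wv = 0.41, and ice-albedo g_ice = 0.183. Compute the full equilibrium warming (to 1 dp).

Total gain g = 0.0887 + 0.41 + 0.183 = 0.6817.
Amplification A = 1/(1 − 0.6817) = 3.142.
ΔT = 3.75 × 3.142 = 11.8 K.

11.8 K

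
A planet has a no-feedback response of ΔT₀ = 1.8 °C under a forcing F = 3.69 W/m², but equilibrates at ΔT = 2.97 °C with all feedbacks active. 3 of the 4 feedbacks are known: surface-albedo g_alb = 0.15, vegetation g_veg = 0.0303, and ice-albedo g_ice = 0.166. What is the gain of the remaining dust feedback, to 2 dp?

Amplification A = ΔT/ΔT₀ = 2.97/1.8 = 1.65.
Total gain g = 1 − 1/A = 1 − 1/1.65 = 0.3939.
Known gains sum to 0.15 + 0.0303 + 0.166 = 0.3463.
g_dust = 0.3939 − 0.3463 = 0.05.

0.05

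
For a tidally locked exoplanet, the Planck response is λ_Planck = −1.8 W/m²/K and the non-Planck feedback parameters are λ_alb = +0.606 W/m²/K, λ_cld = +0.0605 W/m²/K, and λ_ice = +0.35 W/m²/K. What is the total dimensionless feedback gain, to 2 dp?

0.56

Convert to gains: g_alb = 0.606/1.8 = 0.3367; g_cld = 0.0605/1.8 = 0.03361; g_ice = 0.35/1.8 = 0.1944.
Total gain g = 0.56471.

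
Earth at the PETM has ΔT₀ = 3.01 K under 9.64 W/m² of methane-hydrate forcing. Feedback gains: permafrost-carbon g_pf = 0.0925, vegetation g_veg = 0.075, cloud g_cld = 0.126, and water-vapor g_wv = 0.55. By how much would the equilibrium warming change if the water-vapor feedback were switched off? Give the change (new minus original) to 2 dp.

Original: g = 0.8435, ΔT = 3.01/(1−0.8435) = 19.2332 K.
Without water-vapor: g' = 0.2935, ΔT' = 3.01/(1−0.2935) = 4.2604 K.
Change = 4.2604 − 19.2332 = -14.97 K.

-14.97 K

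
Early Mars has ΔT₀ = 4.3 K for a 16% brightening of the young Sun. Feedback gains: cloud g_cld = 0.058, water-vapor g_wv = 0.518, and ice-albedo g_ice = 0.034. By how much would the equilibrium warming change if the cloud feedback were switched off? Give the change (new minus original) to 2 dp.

Original: g = 0.61, ΔT = 4.3/(1−0.61) = 11.0256 K.
Without cloud: g' = 0.552, ΔT' = 4.3/(1−0.552) = 9.5982 K.
Change = 9.5982 − 11.0256 = -1.43 K.

-1.43 K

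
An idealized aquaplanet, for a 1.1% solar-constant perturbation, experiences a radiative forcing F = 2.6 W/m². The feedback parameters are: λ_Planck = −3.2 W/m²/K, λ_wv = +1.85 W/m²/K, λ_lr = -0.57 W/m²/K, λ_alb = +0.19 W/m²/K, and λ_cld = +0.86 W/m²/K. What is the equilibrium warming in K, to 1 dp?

3.0 K

Net feedback parameter λ = (−3.2) + (+1.85) + (-0.57) + (+0.19) + (+0.86) = -0.87 W/m²/K.
ΔT = −F/λ = −2.6/(-0.87) = 3.0 K.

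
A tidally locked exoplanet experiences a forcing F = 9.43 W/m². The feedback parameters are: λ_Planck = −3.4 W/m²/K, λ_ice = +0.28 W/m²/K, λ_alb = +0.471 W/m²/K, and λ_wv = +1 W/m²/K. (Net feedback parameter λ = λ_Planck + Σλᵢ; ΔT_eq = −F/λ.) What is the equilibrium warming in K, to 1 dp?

5.7 K

Net feedback parameter λ = (−3.4) + (+0.28) + (+0.471) + (+1) = -1.649 W/m²/K.
ΔT = −F/λ = −9.43/(-1.649) = 5.7 K.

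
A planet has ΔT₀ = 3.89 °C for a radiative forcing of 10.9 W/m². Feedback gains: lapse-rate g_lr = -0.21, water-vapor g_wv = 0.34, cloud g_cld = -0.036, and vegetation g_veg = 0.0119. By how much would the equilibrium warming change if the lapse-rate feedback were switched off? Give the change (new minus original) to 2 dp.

1.34 °C

Original: g = 0.1059, ΔT = 3.89/(1−0.1059) = 4.3507 °C.
Without lapse-rate: g' = 0.3159, ΔT' = 3.89/(1−0.3159) = 5.6863 °C.
Change = 5.6863 − 4.3507 = 1.34 °C.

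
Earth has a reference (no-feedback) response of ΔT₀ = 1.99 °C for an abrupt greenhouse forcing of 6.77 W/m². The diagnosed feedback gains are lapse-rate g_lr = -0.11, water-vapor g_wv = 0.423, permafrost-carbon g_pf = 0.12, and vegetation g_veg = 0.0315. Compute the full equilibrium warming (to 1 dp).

Total gain g = -0.11 + 0.423 + 0.12 + 0.0315 = 0.4645.
Amplification A = 1/(1 − 0.4645) = 1.867.
ΔT = 1.99 × 1.867 = 3.7 °C.

3.7 °C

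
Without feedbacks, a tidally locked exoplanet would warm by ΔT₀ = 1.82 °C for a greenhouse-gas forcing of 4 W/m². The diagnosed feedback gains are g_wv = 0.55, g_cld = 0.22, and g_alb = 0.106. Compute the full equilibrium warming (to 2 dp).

Total gain g = 0.55 + 0.22 + 0.106 = 0.876.
Amplification A = 1/(1 − 0.876) = 8.065.
ΔT = 1.82 × 8.065 = 14.68 °C.

14.68 °C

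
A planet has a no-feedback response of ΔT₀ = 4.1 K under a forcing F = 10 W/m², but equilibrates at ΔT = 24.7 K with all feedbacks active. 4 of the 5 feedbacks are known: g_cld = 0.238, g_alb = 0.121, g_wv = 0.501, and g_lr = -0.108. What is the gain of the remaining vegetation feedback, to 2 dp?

Amplification A = ΔT/ΔT₀ = 24.7/4.1 = 6.024.
Total gain g = 1 − 1/A = 1 − 1/6.024 = 0.834.
Known gains sum to 0.238 + 0.121 + 0.501 − 0.108 = 0.752.
g_veg = 0.834 − 0.752 = 0.08.

0.08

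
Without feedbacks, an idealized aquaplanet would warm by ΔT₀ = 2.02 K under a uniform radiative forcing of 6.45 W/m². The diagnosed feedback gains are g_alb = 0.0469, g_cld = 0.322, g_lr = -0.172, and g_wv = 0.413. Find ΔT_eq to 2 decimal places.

Total gain g = 0.0469 + 0.322 − 0.172 + 0.413 = 0.6099.
Amplification A = 1/(1 − 0.6099) = 2.563.
ΔT = 2.02 × 2.563 = 5.18 K.

5.18 K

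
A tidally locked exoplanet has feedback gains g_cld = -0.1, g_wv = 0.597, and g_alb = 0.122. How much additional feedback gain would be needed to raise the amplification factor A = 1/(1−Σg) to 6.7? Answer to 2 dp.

0.23

Current total gain = 0.619.
Target gain for A = 6.7: g* = 1 − 1/6.7 = 0.8507.
Additional gain needed = 0.8507 − 0.619 = 0.23.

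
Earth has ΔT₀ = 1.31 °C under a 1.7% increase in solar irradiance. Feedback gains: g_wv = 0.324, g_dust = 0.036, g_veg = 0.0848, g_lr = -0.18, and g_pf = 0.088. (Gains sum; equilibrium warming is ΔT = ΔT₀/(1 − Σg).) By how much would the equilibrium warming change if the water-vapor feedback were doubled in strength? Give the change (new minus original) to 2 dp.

Original: g = 0.3528, ΔT = 1.31/(1−0.3528) = 2.0241 °C.
With doubled water-vapor: g' = 0.6768, ΔT' = 1.31/(1−0.6768) = 4.0532 °C.
Change = 4.0532 − 2.0241 = 2.03 °C.

2.03 °C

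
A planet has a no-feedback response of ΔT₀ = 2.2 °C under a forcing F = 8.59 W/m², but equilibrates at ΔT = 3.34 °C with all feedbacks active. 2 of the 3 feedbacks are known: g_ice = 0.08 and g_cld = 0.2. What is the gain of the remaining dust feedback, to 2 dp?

0.06

Amplification A = ΔT/ΔT₀ = 3.34/2.2 = 1.518.
Total gain g = 1 − 1/A = 1 − 1/1.518 = 0.3412.
Known gains sum to 0.08 + 0.2 = 0.28.
g_dust = 0.3412 − 0.28 = 0.06.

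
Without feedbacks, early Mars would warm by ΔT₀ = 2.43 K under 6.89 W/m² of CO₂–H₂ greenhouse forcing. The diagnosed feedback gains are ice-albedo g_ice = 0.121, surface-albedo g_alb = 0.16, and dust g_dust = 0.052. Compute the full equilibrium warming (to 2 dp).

3.64 K

Total gain g = 0.121 + 0.16 + 0.052 = 0.333.
Amplification A = 1/(1 − 0.333) = 1.499.
ΔT = 2.43 × 1.499 = 3.64 K.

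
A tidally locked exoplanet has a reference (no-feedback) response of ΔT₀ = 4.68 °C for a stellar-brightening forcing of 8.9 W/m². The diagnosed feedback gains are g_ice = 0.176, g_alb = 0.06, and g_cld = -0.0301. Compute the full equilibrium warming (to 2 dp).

5.89 °C

Total gain g = 0.176 + 0.06 − 0.0301 = 0.2059.
Amplification A = 1/(1 − 0.2059) = 1.259.
ΔT = 4.68 × 1.259 = 5.89 °C.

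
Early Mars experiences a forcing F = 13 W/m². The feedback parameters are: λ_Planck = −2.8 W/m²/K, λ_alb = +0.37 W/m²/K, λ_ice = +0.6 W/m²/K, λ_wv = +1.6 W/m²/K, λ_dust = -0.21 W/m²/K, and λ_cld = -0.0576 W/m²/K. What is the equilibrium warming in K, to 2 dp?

Net feedback parameter λ = (−2.8) + (+0.37) + (+0.6) + (+1.6) + (-0.21) + (-0.0576) = -0.4976 W/m²/K.
ΔT = −F/λ = −13/(-0.4976) = 26.13 K.

26.13 K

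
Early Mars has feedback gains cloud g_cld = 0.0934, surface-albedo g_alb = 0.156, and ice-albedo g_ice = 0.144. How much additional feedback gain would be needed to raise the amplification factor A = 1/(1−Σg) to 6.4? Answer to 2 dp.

0.45

Current total gain = 0.3934.
Target gain for A = 6.4: g* = 1 − 1/6.4 = 0.8438.
Additional gain needed = 0.8438 − 0.3934 = 0.45.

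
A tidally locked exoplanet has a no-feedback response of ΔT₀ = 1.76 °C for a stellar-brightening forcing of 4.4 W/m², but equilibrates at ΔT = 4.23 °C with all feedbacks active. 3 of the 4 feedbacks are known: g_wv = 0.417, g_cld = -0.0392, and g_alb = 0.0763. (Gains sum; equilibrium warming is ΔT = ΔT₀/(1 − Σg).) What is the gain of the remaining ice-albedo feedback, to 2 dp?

0.13

Amplification A = ΔT/ΔT₀ = 4.23/1.76 = 2.403.
Total gain g = 1 − 1/A = 1 − 1/2.403 = 0.5839.
Known gains sum to 0.417 − 0.0392 + 0.0763 = 0.4541.
g_ice = 0.5839 − 0.4541 = 0.13.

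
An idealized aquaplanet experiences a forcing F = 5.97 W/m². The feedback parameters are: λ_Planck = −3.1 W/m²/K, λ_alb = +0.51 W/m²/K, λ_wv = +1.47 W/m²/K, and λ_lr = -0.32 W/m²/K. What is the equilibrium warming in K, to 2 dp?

Net feedback parameter λ = (−3.1) + (+0.51) + (+1.47) + (-0.32) = -1.44 W/m²/K.
ΔT = −F/λ = −5.97/(-1.44) = 4.15 K.

4.15 K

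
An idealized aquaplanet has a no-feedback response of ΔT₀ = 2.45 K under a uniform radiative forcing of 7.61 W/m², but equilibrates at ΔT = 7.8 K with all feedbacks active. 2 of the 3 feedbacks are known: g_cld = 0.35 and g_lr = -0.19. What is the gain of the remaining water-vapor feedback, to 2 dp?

0.53

Amplification A = ΔT/ΔT₀ = 7.8/2.45 = 3.184.
Total gain g = 1 − 1/A = 1 − 1/3.184 = 0.6859.
Known gains sum to 0.35 − 0.19 = 0.16.
g_wv = 0.6859 − 0.16 = 0.53.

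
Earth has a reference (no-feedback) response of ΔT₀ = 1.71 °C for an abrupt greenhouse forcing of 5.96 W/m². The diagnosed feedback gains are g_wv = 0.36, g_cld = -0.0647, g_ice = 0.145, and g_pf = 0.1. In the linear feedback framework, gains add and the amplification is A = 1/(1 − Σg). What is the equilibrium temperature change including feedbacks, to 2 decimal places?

3.72 °C

Total gain g = 0.36 − 0.0647 + 0.145 + 0.1 = 0.5403.
Amplification A = 1/(1 − 0.5403) = 2.175.
ΔT = 1.71 × 2.175 = 3.72 °C.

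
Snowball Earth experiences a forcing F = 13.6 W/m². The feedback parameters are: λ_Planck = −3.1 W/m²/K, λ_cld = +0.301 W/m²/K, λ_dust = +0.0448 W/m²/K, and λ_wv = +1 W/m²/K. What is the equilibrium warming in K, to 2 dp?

7.75 K

Net feedback parameter λ = (−3.1) + (+0.301) + (+0.0448) + (+1) = -1.7542 W/m²/K.
ΔT = −F/λ = −13.6/(-1.7542) = 7.75 K.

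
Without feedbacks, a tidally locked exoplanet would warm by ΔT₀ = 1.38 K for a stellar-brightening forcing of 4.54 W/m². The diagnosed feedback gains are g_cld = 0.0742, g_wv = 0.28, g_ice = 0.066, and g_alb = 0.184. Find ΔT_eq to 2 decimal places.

Total gain g = 0.0742 + 0.28 + 0.066 + 0.184 = 0.6042.
Amplification A = 1/(1 − 0.6042) = 2.527.
ΔT = 1.38 × 2.527 = 3.49 K.

3.49 K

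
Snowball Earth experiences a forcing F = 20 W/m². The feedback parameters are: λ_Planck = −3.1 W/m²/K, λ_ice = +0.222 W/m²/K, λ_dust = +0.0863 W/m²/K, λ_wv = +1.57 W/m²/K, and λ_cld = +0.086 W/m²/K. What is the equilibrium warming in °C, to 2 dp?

17.61 °C

Net feedback parameter λ = (−3.1) + (+0.222) + (+0.0863) + (+1.57) + (+0.086) = -1.1357 W/m²/K.
ΔT = −F/λ = −20/(-1.1357) = 17.61 °C.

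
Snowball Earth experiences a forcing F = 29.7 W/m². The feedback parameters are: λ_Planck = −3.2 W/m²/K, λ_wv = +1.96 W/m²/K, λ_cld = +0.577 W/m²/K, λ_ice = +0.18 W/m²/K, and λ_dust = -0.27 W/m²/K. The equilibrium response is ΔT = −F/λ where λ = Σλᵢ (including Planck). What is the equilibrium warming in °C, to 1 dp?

Net feedback parameter λ = (−3.2) + (+1.96) + (+0.577) + (+0.18) + (-0.27) = -0.753 W/m²/K.
ΔT = −F/λ = −29.7/(-0.753) = 39.4 °C.

39.4 °C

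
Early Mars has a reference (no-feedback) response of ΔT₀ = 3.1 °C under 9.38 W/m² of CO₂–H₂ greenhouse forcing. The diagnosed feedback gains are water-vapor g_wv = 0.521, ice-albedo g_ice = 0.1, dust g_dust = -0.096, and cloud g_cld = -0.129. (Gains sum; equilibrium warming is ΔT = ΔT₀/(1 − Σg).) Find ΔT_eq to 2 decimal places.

5.13 °C

Total gain g = 0.521 + 0.1 − 0.096 − 0.129 = 0.396.
Amplification A = 1/(1 − 0.396) = 1.656.
ΔT = 3.1 × 1.656 = 5.13 °C.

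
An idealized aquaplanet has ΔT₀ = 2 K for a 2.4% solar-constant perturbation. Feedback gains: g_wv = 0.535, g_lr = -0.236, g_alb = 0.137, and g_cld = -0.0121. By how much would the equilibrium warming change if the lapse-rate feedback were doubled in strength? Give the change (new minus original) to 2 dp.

-1.01 K

Original: g = 0.4239, ΔT = 2/(1−0.4239) = 3.4716 K.
With doubled lapse-rate: g' = 0.1879, ΔT' = 2/(1−0.1879) = 2.4628 K.
Change = 2.4628 − 3.4716 = -1.01 K.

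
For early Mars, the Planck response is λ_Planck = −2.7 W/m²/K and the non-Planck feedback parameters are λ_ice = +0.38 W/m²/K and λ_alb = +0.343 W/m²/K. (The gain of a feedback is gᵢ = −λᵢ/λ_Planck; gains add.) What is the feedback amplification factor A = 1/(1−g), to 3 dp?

Convert to gains: g_ice = 0.38/2.7 = 0.1407; g_alb = 0.343/2.7 = 0.127.
Total gain g = 0.2677.
A = 1/(1 − 0.2677) = 1.366.

1.366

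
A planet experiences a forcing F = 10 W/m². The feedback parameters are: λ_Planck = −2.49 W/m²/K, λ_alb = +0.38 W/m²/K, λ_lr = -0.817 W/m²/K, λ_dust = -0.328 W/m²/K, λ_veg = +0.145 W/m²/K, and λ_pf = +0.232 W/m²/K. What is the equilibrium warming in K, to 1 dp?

3.5 K

Net feedback parameter λ = (−2.49) + (+0.38) + (-0.817) + (-0.328) + (+0.145) + (+0.232) = -2.878 W/m²/K.
ΔT = −F/λ = −10/(-2.878) = 3.5 K.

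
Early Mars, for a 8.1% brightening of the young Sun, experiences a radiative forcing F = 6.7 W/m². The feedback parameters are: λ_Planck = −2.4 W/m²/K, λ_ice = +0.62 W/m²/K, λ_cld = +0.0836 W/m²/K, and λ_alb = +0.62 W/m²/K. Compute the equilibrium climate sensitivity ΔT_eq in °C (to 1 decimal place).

6.2 °C

Net feedback parameter λ = (−2.4) + (+0.62) + (+0.0836) + (+0.62) = -1.0764 W/m²/K.
ΔT = −F/λ = −6.7/(-1.0764) = 6.2 °C.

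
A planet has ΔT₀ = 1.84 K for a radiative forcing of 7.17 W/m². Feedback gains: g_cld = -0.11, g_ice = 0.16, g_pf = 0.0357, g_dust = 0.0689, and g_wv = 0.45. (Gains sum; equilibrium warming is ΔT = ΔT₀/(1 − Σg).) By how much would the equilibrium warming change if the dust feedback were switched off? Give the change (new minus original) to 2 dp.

-0.69 K

Original: g = 0.6046, ΔT = 1.84/(1−0.6046) = 4.6535 K.
Without dust: g' = 0.5357, ΔT' = 1.84/(1−0.5357) = 3.9630 K.
Change = 3.9630 − 4.6535 = -0.69 K.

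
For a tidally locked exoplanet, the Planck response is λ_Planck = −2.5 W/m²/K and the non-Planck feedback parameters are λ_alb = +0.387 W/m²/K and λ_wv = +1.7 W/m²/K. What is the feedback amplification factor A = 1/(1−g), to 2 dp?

6.05

Convert to gains: g_alb = 0.387/2.5 = 0.1548; g_wv = 1.7/2.5 = 0.68.
Total gain g = 0.8348.
A = 1/(1 − 0.8348) = 6.05.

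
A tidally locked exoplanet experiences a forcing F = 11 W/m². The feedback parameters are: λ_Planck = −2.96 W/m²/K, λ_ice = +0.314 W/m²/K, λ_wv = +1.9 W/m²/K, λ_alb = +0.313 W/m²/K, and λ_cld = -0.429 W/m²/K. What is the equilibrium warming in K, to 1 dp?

Net feedback parameter λ = (−2.96) + (+0.314) + (+1.9) + (+0.313) + (-0.429) = -0.862 W/m²/K.
ΔT = −F/λ = −11/(-0.862) = 12.8 K.

12.8 K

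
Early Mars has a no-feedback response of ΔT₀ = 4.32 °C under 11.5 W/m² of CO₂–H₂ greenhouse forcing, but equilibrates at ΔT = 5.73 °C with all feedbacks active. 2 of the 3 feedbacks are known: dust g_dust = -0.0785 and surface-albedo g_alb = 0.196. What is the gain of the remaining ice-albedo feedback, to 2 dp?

Amplification A = ΔT/ΔT₀ = 5.73/4.32 = 1.326.
Total gain g = 1 − 1/A = 1 − 1/1.326 = 0.2459.
Known gains sum to -0.0785 + 0.196 = 0.1175.
g_ice = 0.2459 − 0.1175 = 0.13.

0.13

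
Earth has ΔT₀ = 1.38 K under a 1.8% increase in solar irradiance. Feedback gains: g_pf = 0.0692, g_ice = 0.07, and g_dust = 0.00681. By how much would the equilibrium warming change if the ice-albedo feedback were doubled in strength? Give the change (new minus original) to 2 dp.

0.14 K

Original: g = 0.14601, ΔT = 1.38/(1−0.14601) = 1.6159 K.
With doubled ice-albedo: g' = 0.21601, ΔT' = 1.38/(1−0.21601) = 1.7602 K.
Change = 1.7602 − 1.6159 = 0.14 K.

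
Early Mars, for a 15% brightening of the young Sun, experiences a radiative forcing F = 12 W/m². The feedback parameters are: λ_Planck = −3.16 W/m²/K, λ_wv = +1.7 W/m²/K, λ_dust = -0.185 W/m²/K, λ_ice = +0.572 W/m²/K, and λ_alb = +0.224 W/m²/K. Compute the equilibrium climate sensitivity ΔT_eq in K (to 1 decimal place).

14.1 K

Net feedback parameter λ = (−3.16) + (+1.7) + (-0.185) + (+0.572) + (+0.224) = -0.849 W/m²/K.
ΔT = −F/λ = −12/(-0.849) = 14.1 K.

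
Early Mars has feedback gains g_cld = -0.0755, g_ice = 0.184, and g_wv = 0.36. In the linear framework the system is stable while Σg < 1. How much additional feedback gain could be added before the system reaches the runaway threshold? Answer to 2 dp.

0.53

Current total gain = -0.0755 + 0.184 + 0.36 = 0.4685.
Margin to runaway = 1 − 0.4685 = 0.53.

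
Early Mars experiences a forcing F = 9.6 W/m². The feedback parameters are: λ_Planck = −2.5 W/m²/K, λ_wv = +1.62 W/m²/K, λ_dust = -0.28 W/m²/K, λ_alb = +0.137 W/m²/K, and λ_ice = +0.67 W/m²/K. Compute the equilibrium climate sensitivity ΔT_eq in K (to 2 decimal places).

27.20 K

Net feedback parameter λ = (−2.5) + (+1.62) + (-0.28) + (+0.137) + (+0.67) = -0.353 W/m²/K.
ΔT = −F/λ = −9.6/(-0.353) = 27.20 K.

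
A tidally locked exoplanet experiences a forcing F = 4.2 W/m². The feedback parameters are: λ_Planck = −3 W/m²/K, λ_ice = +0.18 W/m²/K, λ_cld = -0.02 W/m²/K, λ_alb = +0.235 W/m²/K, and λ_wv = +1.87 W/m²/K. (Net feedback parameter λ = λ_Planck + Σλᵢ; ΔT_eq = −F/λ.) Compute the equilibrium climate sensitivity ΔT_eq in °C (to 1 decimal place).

5.7 °C

Net feedback parameter λ = (−3) + (+0.18) + (-0.02) + (+0.235) + (+1.87) = -0.735 W/m²/K.
ΔT = −F/λ = −4.2/(-0.735) = 5.7 °C.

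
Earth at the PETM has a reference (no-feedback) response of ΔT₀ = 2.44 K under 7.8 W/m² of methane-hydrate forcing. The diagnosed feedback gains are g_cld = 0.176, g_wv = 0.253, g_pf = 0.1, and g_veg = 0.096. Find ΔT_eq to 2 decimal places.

Total gain g = 0.176 + 0.253 + 0.1 + 0.096 = 0.625.
Amplification A = 1/(1 − 0.625) = 2.667.
ΔT = 2.44 × 2.667 = 6.51 K.

6.51 K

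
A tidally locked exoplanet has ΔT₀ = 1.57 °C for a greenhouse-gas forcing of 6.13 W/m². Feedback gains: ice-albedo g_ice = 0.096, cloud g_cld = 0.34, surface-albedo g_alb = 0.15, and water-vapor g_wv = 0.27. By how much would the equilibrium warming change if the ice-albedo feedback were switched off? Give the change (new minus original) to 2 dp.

Original: g = 0.856, ΔT = 1.57/(1−0.856) = 10.9028 °C.
Without ice-albedo: g' = 0.76, ΔT' = 1.57/(1−0.76) = 6.5417 °C.
Change = 6.5417 − 10.9028 = -4.36 °C.

-4.36 °C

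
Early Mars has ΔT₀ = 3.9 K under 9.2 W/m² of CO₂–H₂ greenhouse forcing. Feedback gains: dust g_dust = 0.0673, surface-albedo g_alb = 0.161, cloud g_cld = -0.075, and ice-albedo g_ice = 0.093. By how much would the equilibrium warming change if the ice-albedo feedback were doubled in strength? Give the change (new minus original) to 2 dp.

0.73 K

Original: g = 0.2463, ΔT = 3.9/(1−0.2463) = 5.1745 K.
With doubled ice-albedo: g' = 0.3393, ΔT' = 3.9/(1−0.3393) = 5.9028 K.
Change = 5.9028 − 5.1745 = 0.73 K.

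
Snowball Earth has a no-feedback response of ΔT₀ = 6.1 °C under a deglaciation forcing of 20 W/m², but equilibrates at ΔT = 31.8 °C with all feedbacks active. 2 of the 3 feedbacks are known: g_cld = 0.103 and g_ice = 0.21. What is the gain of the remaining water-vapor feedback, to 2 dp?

Amplification A = ΔT/ΔT₀ = 31.8/6.1 = 5.213.
Total gain g = 1 − 1/A = 1 − 1/5.213 = 0.8082.
Known gains sum to 0.103 + 0.21 = 0.313.
g_wv = 0.8082 − 0.313 = 0.50.

0.50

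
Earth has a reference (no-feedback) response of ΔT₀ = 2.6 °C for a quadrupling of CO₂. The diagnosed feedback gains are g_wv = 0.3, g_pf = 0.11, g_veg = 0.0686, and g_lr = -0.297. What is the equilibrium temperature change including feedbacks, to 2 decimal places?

3.18 °C

Total gain g = 0.3 + 0.11 + 0.0686 − 0.297 = 0.1816.
Amplification A = 1/(1 − 0.1816) = 1.222.
ΔT = 2.6 × 1.222 = 3.18 °C.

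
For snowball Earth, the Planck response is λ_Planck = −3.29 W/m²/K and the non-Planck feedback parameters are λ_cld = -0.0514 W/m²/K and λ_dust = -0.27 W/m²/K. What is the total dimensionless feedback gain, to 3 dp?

-0.098

Convert to gains: g_cld = -0.0514/3.29 = -0.01562; g_dust = -0.27/3.29 = -0.08207.
Total gain g = -0.09769.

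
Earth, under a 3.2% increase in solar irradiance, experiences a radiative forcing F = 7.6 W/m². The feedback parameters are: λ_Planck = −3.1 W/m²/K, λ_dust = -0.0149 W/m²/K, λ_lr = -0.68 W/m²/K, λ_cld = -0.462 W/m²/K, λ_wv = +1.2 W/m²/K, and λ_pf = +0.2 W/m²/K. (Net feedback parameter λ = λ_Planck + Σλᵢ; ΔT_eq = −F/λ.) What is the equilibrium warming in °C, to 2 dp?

Net feedback parameter λ = (−3.1) + (-0.0149) + (-0.68) + (-0.462) + (+1.2) + (+0.2) = -2.8569 W/m²/K.
ΔT = −F/λ = −7.6/(-2.8569) = 2.66 °C.

2.66 °C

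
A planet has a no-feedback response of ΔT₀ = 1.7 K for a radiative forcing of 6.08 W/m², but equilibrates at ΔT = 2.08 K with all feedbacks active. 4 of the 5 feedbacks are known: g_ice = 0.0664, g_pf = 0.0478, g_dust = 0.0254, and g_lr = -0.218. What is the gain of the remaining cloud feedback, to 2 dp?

Amplification A = ΔT/ΔT₀ = 2.08/1.7 = 1.224.
Total gain g = 1 − 1/A = 1 − 1/1.224 = 0.183.
Known gains sum to 0.0664 + 0.0478 + 0.0254 − 0.218 = -0.0784.
g_cld = 0.183 + 0.0784 = 0.26.

0.26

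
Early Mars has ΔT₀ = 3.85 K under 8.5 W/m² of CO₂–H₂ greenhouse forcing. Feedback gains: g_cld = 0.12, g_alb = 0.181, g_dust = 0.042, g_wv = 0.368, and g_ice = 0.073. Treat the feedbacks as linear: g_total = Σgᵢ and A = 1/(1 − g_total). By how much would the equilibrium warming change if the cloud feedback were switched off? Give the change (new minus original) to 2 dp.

Original: g = 0.784, ΔT = 3.85/(1−0.784) = 17.8241 K.
Without cloud: g' = 0.664, ΔT' = 3.85/(1−0.664) = 11.4583 K.
Change = 11.4583 − 17.8241 = -6.37 K.

-6.37 K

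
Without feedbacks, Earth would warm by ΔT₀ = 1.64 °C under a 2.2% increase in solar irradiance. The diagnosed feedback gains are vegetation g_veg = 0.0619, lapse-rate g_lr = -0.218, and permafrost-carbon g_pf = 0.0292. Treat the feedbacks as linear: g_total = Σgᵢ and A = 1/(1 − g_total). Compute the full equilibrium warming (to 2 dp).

Total gain g = 0.0619 − 0.218 + 0.0292 = -0.1269.
Amplification A = 1/(1 + 0.1269) = 0.8874.
ΔT = 1.64 × 0.8874 = 1.46 °C.

1.46 °C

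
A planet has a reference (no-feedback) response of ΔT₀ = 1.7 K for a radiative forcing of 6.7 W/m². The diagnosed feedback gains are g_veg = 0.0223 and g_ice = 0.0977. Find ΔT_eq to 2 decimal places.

Total gain g = 0.0223 + 0.0977 = 0.12.
Amplification A = 1/(1 − 0.12) = 1.136.
ΔT = 1.7 × 1.136 = 1.93 K.

1.93 K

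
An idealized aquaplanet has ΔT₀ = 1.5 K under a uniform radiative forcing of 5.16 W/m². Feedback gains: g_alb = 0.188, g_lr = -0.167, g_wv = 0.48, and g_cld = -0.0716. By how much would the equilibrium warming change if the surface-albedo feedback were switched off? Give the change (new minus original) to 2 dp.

-0.65 K

Original: g = 0.4294, ΔT = 1.5/(1−0.4294) = 2.6288 K.
Without surface-albedo: g' = 0.2414, ΔT' = 1.5/(1−0.2414) = 1.9773 K.
Change = 1.9773 − 2.6288 = -0.65 K.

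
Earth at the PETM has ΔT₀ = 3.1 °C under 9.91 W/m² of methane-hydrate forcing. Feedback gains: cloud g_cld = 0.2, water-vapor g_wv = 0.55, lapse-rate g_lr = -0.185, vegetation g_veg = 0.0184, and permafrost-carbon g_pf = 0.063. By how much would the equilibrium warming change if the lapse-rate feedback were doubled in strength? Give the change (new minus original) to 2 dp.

Original: g = 0.6464, ΔT = 3.1/(1−0.6464) = 8.7670 °C.
With doubled lapse-rate: g' = 0.4614, ΔT' = 3.1/(1−0.4614) = 5.7557 °C.
Change = 5.7557 − 8.7670 = -3.01 °C.

-3.01 °C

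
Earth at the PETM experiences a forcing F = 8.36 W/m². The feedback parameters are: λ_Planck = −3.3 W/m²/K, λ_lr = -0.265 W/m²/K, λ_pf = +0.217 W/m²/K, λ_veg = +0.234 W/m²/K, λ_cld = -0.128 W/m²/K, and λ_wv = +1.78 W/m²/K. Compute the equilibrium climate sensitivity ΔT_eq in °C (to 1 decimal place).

Net feedback parameter λ = (−3.3) + (-0.265) + (+0.217) + (+0.234) + (-0.128) + (+1.78) = -1.462 W/m²/K.
ΔT = −F/λ = −8.36/(-1.462) = 5.7 °C.

5.7 °C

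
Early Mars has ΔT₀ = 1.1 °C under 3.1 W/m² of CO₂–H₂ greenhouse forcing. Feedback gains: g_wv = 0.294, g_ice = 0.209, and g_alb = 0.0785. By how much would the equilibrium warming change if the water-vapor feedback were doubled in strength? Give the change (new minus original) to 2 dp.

Original: g = 0.5815, ΔT = 1.1/(1−0.5815) = 2.6284 °C.
With doubled water-vapor: g' = 0.8755, ΔT' = 1.1/(1−0.8755) = 8.8353 °C.
Change = 8.8353 − 2.6284 = 6.21 °C.

6.21 °C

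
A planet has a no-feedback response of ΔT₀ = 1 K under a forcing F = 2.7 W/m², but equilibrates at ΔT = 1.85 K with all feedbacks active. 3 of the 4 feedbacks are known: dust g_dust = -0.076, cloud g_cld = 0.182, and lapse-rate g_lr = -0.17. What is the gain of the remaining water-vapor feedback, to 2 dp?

Amplification A = ΔT/ΔT₀ = 1.85/1 = 1.85.
Total gain g = 1 − 1/A = 1 − 1/1.85 = 0.4595.
Known gains sum to -0.076 + 0.182 − 0.17 = -0.064.
g_wv = 0.4595 + 0.064 = 0.52.

0.52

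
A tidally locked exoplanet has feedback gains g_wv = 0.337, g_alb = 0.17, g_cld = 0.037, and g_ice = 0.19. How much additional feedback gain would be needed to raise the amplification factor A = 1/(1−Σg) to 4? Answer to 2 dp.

Current total gain = 0.734.
Target gain for A = 4: g* = 1 − 1/4 = 0.75.
Additional gain needed = 0.75 − 0.734 = 0.02.

0.02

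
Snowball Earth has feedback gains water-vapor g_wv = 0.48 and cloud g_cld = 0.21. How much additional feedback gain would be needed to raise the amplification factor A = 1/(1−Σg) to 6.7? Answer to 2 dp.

Current total gain = 0.69.
Target gain for A = 6.7: g* = 1 − 1/6.7 = 0.8507.
Additional gain needed = 0.8507 − 0.69 = 0.16.

0.16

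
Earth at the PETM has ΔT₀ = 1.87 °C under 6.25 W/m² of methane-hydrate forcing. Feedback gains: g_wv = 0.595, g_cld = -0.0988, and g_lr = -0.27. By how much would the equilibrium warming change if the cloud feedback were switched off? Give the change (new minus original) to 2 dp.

Original: g = 0.2262, ΔT = 1.87/(1−0.2262) = 2.4166 °C.
Without cloud: g' = 0.325, ΔT' = 1.87/(1−0.325) = 2.7704 °C.
Change = 2.7704 − 2.4166 = 0.35 °C.

0.35 °C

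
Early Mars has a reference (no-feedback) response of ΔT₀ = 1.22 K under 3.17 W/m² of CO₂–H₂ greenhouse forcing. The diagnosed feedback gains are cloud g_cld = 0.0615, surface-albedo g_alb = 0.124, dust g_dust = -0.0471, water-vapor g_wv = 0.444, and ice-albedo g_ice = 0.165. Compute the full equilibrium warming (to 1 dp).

4.8 K

Total gain g = 0.0615 + 0.124 − 0.0471 + 0.444 + 0.165 = 0.7474.
Amplification A = 1/(1 − 0.7474) = 3.959.
ΔT = 1.22 × 3.959 = 4.8 K.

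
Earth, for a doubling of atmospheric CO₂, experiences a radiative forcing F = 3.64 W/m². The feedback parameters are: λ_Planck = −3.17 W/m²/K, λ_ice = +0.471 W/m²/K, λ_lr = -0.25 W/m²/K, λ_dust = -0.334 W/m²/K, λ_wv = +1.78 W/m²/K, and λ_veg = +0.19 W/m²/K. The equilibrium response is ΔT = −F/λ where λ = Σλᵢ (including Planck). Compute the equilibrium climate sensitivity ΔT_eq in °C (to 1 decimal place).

Net feedback parameter λ = (−3.17) + (+0.471) + (-0.25) + (-0.334) + (+1.78) + (+0.19) = -1.313 W/m²/K.
ΔT = −F/λ = −3.64/(-1.313) = 2.8 °C.

2.8 °C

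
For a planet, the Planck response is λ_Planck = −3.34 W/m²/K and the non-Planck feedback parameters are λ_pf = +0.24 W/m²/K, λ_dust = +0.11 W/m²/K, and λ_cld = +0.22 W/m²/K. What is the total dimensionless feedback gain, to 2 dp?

0.17

Convert to gains: g_pf = 0.24/3.34 = 0.07186; g_dust = 0.11/3.34 = 0.03293; g_cld = 0.22/3.34 = 0.06587.
Total gain g = 0.17066.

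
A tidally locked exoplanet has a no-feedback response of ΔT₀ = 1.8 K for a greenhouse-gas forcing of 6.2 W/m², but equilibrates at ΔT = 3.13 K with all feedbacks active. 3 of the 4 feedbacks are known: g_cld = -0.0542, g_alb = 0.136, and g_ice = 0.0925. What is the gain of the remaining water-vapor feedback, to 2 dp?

Amplification A = ΔT/ΔT₀ = 3.13/1.8 = 1.739.
Total gain g = 1 − 1/A = 1 − 1/1.739 = 0.425.
Known gains sum to -0.0542 + 0.136 + 0.0925 = 0.1743.
g_wv = 0.425 − 0.1743 = 0.25.

0.25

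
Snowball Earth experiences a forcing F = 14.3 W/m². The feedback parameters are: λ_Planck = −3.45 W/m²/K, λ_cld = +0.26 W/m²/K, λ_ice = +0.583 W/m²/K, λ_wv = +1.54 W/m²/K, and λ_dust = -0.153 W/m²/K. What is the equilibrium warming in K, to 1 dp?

Net feedback parameter λ = (−3.45) + (+0.26) + (+0.583) + (+1.54) + (-0.153) = -1.22 W/m²/K.
ΔT = −F/λ = −14.3/(-1.22) = 11.7 K.

11.7 K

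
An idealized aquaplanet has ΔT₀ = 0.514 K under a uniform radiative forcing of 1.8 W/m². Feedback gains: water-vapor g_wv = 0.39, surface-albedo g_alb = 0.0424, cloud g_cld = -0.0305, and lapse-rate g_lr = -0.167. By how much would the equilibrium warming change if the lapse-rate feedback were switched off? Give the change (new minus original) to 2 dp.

Original: g = 0.2349, ΔT = 0.514/(1−0.2349) = 0.6718 K.
Without lapse-rate: g' = 0.4019, ΔT' = 0.514/(1−0.4019) = 0.8594 K.
Change = 0.8594 − 0.6718 = 0.19 K.

0.19 K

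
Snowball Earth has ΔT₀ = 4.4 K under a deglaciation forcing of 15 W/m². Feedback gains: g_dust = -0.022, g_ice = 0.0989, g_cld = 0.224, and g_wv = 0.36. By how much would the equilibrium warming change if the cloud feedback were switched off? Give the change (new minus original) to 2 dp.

Original: g = 0.6609, ΔT = 4.4/(1−0.6609) = 12.9755 K.
Without cloud: g' = 0.4369, ΔT' = 4.4/(1−0.4369) = 7.8139 K.
Change = 7.8139 − 12.9755 = -5.16 K.

-5.16 K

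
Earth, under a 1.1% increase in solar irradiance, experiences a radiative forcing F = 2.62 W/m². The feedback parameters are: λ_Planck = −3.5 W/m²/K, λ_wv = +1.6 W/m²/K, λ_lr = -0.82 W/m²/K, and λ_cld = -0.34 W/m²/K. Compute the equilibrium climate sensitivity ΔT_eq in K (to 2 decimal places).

Net feedback parameter λ = (−3.5) + (+1.6) + (-0.82) + (-0.34) = -3.06 W/m²/K.
ΔT = −F/λ = −2.62/(-3.06) = 0.86 K.

0.86 K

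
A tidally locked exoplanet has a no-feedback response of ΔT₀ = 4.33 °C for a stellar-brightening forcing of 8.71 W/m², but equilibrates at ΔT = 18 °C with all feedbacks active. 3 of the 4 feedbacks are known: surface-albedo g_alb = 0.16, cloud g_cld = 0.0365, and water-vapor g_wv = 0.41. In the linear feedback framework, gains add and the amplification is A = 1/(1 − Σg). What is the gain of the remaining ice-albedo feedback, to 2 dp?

0.15

Amplification A = ΔT/ΔT₀ = 18/4.33 = 4.157.
Total gain g = 1 − 1/A = 1 − 1/4.157 = 0.7594.
Known gains sum to 0.16 + 0.0365 + 0.41 = 0.6065.
g_ice = 0.7594 − 0.6065 = 0.15.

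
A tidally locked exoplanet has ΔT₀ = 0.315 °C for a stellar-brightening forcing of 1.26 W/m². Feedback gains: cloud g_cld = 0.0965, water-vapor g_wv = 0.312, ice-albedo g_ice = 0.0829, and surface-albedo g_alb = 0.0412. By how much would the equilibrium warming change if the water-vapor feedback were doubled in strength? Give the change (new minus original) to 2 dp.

1.35 °C

Original: g = 0.5326, ΔT = 0.315/(1−0.5326) = 0.6739 °C.
With doubled water-vapor: g' = 0.8446, ΔT' = 0.315/(1−0.8446) = 2.0270 °C.
Change = 2.0270 − 0.6739 = 1.35 °C.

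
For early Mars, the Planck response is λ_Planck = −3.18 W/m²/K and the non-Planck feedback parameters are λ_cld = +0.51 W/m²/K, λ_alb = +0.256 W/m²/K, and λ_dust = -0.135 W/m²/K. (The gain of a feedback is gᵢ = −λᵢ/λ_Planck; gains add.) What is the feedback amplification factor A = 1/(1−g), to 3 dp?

1.248

Convert to gains: g_cld = 0.51/3.18 = 0.1604; g_alb = 0.256/3.18 = 0.0805; g_dust = -0.135/3.18 = -0.04245.
Total gain g = 0.19845.
A = 1/(1 − 0.19845) = 1.248.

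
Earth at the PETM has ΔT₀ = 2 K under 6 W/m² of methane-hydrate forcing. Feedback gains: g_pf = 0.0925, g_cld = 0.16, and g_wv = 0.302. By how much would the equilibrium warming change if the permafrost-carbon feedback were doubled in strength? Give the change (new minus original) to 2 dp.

1.18 K

Original: g = 0.5545, ΔT = 2/(1−0.5545) = 4.4893 K.
With doubled permafrost-carbon: g' = 0.647, ΔT' = 2/(1−0.647) = 5.6657 K.
Change = 5.6657 − 4.4893 = 1.18 K.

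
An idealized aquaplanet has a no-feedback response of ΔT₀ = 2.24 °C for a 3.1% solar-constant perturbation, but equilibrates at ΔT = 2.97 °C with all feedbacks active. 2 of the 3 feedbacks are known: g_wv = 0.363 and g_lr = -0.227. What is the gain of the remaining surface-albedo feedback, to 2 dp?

0.11

Amplification A = ΔT/ΔT₀ = 2.97/2.24 = 1.326.
Total gain g = 1 − 1/A = 1 − 1/1.326 = 0.2459.
Known gains sum to 0.363 − 0.227 = 0.136.
g_alb = 0.2459 − 0.136 = 0.11.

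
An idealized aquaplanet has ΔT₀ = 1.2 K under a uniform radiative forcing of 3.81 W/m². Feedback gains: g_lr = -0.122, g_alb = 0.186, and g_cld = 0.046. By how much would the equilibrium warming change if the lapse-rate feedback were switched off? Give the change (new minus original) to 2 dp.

Original: g = 0.11, ΔT = 1.2/(1−0.11) = 1.3483 K.
Without lapse-rate: g' = 0.232, ΔT' = 1.2/(1−0.232) = 1.5625 K.
Change = 1.5625 − 1.3483 = 0.21 K.

0.21 K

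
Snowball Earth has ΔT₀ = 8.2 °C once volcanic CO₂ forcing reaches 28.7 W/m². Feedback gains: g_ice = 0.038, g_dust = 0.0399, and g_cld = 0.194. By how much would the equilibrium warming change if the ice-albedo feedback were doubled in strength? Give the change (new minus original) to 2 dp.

Original: g = 0.2719, ΔT = 8.2/(1−0.2719) = 11.2622 °C.
With doubled ice-albedo: g' = 0.3099, ΔT' = 8.2/(1−0.3099) = 11.8823 °C.
Change = 11.8823 − 11.2622 = 0.62 °C.

0.62 °C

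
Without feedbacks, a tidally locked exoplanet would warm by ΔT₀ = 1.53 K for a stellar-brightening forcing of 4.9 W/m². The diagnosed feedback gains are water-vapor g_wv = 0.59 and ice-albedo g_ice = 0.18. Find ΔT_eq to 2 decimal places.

6.65 K

Total gain g = 0.59 + 0.18 = 0.77.
Amplification A = 1/(1 − 0.77) = 4.348.
ΔT = 1.53 × 4.348 = 6.65 K.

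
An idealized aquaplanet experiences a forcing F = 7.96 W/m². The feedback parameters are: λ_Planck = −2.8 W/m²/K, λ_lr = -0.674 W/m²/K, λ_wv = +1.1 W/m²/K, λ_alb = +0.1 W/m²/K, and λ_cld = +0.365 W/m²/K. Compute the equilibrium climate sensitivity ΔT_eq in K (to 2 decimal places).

4.17 K

Net feedback parameter λ = (−2.8) + (-0.674) + (+1.1) + (+0.1) + (+0.365) = -1.909 W/m²/K.
ΔT = −F/λ = −7.96/(-1.909) = 4.17 K.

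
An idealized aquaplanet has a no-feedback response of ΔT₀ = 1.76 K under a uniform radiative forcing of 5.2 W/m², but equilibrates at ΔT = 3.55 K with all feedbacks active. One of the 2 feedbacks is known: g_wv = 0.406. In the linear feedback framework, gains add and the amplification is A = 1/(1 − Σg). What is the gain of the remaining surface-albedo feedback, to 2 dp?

Amplification A = ΔT/ΔT₀ = 3.55/1.76 = 2.017.
Total gain g = 1 − 1/A = 1 − 1/2.017 = 0.5042.
The known gain is 0.406.
g_alb = 0.5042 − 0.406 = 0.10.

0.10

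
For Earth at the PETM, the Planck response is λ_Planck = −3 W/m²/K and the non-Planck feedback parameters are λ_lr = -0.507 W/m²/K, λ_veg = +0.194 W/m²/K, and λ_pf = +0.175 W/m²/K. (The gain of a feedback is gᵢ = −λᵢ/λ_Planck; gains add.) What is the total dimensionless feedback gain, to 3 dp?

Convert to gains: g_lr = -0.507/3 = -0.169; g_veg = 0.194/3 = 0.06467; g_pf = 0.175/3 = 0.05833.
Total gain g = -0.046.

-0.046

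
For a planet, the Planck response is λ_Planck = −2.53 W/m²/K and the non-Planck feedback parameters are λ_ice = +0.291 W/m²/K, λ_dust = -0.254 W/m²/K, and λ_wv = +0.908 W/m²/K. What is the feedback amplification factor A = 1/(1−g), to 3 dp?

1.596

Convert to gains: g_ice = 0.291/2.53 = 0.115; g_dust = -0.254/2.53 = -0.1004; g_wv = 0.908/2.53 = 0.3589.
Total gain g = 0.3735.
A = 1/(1 − 0.3735) = 1.596.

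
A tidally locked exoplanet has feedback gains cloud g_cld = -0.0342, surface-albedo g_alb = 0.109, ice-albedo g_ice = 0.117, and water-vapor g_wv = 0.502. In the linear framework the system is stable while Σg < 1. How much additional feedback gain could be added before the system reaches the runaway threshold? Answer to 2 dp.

Current total gain = -0.0342 + 0.109 + 0.117 + 0.502 = 0.6938.
Margin to runaway = 1 − 0.6938 = 0.31.

0.31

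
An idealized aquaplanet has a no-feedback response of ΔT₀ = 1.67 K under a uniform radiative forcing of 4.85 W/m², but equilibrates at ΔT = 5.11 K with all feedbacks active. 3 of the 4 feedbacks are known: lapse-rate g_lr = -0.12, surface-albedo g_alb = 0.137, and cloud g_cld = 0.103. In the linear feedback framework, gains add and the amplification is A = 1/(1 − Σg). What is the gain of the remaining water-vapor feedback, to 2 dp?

0.55

Amplification A = ΔT/ΔT₀ = 5.11/1.67 = 3.06.
Total gain g = 1 − 1/A = 1 − 1/3.06 = 0.6732.
Known gains sum to -0.12 + 0.137 + 0.103 = 0.12.
g_wv = 0.6732 − 0.12 = 0.55.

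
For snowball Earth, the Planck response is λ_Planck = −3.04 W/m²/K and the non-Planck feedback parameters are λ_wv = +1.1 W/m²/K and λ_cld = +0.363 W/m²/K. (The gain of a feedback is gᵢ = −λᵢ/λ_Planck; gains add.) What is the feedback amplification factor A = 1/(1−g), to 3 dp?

1.928

Convert to gains: g_wv = 1.1/3.04 = 0.3618; g_cld = 0.363/3.04 = 0.1194.
Total gain g = 0.4812.
A = 1/(1 − 0.4812) = 1.928.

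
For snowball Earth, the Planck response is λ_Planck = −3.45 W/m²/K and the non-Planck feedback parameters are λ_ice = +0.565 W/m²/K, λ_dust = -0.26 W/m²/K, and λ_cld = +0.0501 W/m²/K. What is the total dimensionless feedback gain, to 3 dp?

0.103

Convert to gains: g_ice = 0.565/3.45 = 0.1638; g_dust = -0.26/3.45 = -0.07536; g_cld = 0.0501/3.45 = 0.01452.
Total gain g = 0.10296.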